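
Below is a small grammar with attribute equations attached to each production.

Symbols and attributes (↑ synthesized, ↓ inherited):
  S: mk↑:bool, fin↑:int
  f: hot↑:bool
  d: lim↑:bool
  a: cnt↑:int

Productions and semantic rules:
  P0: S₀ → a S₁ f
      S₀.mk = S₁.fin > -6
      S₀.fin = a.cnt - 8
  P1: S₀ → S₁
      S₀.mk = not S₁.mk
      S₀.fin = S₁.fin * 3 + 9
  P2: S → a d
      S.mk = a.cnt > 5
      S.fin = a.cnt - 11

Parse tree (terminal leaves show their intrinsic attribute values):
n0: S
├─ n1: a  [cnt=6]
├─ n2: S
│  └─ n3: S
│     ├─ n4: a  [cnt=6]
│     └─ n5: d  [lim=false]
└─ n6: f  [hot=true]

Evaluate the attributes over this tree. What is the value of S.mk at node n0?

false

1. n1.cnt = 6  [terminal]
2. n4.cnt = 6  [terminal]
3. n5.lim = false  [terminal]
4. n3.mk = true  [a.cnt > 5]
5. n3.fin = -5  [a.cnt - 11]
6. n2.mk = false  [not S₁.mk]
7. n2.fin = -6  [S₁.fin * 3 + 9]
8. n6.hot = true  [terminal]
9. n0.mk = false  [S₁.fin > -6]
10. n0.fin = -2  [a.cnt - 8]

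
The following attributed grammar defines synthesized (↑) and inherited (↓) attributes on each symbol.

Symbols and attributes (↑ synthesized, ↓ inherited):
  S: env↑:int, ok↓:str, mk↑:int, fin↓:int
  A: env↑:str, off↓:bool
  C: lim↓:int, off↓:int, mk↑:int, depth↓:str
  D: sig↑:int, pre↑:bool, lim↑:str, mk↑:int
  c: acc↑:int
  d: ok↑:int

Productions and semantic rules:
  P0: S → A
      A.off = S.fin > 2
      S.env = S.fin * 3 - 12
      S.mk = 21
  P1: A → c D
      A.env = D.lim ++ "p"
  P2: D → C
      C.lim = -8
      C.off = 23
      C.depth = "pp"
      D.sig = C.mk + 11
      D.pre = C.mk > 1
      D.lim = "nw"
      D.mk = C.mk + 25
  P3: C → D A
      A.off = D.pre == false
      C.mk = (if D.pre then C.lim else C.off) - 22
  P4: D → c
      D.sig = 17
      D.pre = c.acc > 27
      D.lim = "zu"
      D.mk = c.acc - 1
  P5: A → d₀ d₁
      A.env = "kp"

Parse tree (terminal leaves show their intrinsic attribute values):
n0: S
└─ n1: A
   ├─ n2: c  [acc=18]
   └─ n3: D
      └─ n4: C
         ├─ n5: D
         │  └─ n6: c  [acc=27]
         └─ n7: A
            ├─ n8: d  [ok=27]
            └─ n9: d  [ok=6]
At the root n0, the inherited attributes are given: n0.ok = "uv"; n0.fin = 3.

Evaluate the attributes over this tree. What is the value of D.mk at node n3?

26

1. n0.ok = "uv"  [given at root]
2. n0.fin = 3  [given at root]
3. n1.off = true  [S.fin > 2]
4. n2.acc = 18  [terminal]
5. n4.lim = -8  [-8]
6. n4.off = 23  [23]
7. n4.depth = "pp"  ["pp"]
8. n6.acc = 27  [terminal]
9. n5.sig = 17  [17]
10. n5.pre = false  [c.acc > 27]
11. n5.lim = "zu"  ["zu"]
12. n5.mk = 26  [c.acc - 1]
13. n7.off = true  [D.pre == false]
14. n8.ok = 27  [terminal]
15. n9.ok = 6  [terminal]
16. n7.env = "kp"  ["kp"]
17. n4.mk = 1  [(if D.pre then C.lim else C.off) - 22]
18. n3.sig = 12  [C.mk + 11]
19. n3.pre = false  [C.mk > 1]
20. n3.lim = "nw"  ["nw"]
21. n3.mk = 26  [C.mk + 25]
22. n1.env = "nwp"  [D.lim ++ "p"]
23. n0.env = -3  [S.fin * 3 - 12]
24. n0.mk = 21  [21]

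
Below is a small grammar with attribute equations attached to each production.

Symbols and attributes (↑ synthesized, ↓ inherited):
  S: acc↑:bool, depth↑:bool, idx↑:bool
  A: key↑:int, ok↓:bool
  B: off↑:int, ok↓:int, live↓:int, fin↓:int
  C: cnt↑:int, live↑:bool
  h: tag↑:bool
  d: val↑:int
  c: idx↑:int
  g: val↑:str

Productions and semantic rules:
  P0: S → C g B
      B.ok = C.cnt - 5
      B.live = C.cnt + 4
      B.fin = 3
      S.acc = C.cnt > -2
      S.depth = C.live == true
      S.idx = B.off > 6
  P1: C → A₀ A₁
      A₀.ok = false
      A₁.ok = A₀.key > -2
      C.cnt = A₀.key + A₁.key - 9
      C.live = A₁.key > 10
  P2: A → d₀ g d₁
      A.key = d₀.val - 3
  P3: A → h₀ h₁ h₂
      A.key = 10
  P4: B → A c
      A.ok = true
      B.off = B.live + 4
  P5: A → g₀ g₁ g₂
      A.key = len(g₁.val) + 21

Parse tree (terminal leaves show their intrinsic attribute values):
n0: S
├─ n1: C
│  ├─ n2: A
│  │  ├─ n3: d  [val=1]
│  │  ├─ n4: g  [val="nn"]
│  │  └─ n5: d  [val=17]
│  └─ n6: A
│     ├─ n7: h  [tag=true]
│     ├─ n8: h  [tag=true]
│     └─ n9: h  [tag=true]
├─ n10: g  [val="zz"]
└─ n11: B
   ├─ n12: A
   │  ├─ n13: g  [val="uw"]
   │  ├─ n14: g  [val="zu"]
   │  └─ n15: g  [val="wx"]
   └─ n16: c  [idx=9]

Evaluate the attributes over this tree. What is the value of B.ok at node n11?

1. n2.ok = false  [false]
2. n3.val = 1  [terminal]
3. n4.val = "nn"  [terminal]
4. n5.val = 17  [terminal]
5. n2.key = -2  [d₀.val - 3]
6. n6.ok = false  [A₀.key > -2]
7. n7.tag = true  [terminal]
8. n8.tag = true  [terminal]
9. n9.tag = true  [terminal]
10. n6.key = 10  [10]
11. n1.cnt = -1  [A₀.key + A₁.key - 9]
12. n1.live = false  [A₁.key > 10]
13. n10.val = "zz"  [terminal]
14. n11.ok = -6  [C.cnt - 5]
15. n11.live = 3  [C.cnt + 4]
16. n11.fin = 3  [3]
17. n12.ok = true  [true]
18. n13.val = "uw"  [terminal]
19. n14.val = "zu"  [terminal]
20. n15.val = "wx"  [terminal]
21. n12.key = 23  [len(g₁.val) + 21]
22. n16.idx = 9  [terminal]
23. n11.off = 7  [B.live + 4]
24. n0.acc = true  [C.cnt > -2]
25. n0.depth = false  [C.live == true]
26. n0.idx = true  [B.off > 6]

-6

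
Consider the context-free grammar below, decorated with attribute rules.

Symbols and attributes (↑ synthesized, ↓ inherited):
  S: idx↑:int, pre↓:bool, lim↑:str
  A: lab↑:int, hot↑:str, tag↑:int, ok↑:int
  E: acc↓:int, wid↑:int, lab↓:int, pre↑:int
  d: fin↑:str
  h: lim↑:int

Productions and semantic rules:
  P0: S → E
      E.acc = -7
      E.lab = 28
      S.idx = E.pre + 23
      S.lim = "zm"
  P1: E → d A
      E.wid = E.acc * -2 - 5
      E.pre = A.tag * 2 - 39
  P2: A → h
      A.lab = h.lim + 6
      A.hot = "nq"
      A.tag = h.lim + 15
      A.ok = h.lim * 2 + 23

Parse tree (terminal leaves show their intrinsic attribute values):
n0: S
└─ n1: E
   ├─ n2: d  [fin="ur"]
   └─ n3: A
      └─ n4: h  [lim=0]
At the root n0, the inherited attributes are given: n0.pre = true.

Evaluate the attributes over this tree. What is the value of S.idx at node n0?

14

1. n0.pre = true  [given at root]
2. n1.acc = -7  [-7]
3. n1.lab = 28  [28]
4. n2.fin = "ur"  [terminal]
5. n4.lim = 0  [terminal]
6. n3.lab = 6  [h.lim + 6]
7. n3.hot = "nq"  ["nq"]
8. n3.tag = 15  [h.lim + 15]
9. n3.ok = 23  [h.lim * 2 + 23]
10. n1.wid = 9  [E.acc * -2 - 5]
11. n1.pre = -9  [A.tag * 2 - 39]
12. n0.idx = 14  [E.pre + 23]
13. n0.lim = "zm"  ["zm"]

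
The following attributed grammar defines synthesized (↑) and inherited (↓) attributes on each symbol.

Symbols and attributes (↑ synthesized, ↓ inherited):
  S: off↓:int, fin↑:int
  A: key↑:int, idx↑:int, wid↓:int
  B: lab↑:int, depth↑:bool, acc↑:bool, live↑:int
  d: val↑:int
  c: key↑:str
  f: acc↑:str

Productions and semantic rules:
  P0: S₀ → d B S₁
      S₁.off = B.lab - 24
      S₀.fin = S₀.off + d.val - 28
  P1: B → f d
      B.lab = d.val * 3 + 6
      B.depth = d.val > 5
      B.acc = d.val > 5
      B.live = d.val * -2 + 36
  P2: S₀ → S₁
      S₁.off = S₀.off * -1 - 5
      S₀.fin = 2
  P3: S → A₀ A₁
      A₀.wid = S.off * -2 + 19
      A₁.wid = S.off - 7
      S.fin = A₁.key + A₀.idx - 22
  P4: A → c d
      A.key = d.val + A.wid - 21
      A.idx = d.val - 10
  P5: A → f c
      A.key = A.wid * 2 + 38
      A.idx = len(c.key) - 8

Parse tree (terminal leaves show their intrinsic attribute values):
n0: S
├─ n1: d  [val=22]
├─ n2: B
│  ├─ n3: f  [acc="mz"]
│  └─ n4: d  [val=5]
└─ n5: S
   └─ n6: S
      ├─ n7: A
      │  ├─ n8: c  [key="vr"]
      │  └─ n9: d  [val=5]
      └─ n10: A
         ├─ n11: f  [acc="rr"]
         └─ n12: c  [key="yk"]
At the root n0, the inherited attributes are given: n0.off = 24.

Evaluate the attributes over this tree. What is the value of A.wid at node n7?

23

1. n0.off = 24  [given at root]
2. n1.val = 22  [terminal]
3. n3.acc = "mz"  [terminal]
4. n4.val = 5  [terminal]
5. n2.lab = 21  [d.val * 3 + 6]
6. n2.depth = false  [d.val > 5]
7. n2.acc = false  [d.val > 5]
8. n2.live = 26  [d.val * -2 + 36]
9. n5.off = -3  [B.lab - 24]
10. n6.off = -2  [S₀.off * -1 - 5]
11. n7.wid = 23  [S.off * -2 + 19]
12. n8.key = "vr"  [terminal]
13. n9.val = 5  [terminal]
14. n7.key = 7  [d.val + A.wid - 21]
15. n7.idx = -5  [d.val - 10]
16. n10.wid = -9  [S.off - 7]
17. n11.acc = "rr"  [terminal]
18. n12.key = "yk"  [terminal]
19. n10.key = 20  [A.wid * 2 + 38]
20. n10.idx = -6  [len(c.key) - 8]
21. n6.fin = -7  [A₁.key + A₀.idx - 22]
22. n5.fin = 2  [2]
23. n0.fin = 18  [S₀.off + d.val - 28]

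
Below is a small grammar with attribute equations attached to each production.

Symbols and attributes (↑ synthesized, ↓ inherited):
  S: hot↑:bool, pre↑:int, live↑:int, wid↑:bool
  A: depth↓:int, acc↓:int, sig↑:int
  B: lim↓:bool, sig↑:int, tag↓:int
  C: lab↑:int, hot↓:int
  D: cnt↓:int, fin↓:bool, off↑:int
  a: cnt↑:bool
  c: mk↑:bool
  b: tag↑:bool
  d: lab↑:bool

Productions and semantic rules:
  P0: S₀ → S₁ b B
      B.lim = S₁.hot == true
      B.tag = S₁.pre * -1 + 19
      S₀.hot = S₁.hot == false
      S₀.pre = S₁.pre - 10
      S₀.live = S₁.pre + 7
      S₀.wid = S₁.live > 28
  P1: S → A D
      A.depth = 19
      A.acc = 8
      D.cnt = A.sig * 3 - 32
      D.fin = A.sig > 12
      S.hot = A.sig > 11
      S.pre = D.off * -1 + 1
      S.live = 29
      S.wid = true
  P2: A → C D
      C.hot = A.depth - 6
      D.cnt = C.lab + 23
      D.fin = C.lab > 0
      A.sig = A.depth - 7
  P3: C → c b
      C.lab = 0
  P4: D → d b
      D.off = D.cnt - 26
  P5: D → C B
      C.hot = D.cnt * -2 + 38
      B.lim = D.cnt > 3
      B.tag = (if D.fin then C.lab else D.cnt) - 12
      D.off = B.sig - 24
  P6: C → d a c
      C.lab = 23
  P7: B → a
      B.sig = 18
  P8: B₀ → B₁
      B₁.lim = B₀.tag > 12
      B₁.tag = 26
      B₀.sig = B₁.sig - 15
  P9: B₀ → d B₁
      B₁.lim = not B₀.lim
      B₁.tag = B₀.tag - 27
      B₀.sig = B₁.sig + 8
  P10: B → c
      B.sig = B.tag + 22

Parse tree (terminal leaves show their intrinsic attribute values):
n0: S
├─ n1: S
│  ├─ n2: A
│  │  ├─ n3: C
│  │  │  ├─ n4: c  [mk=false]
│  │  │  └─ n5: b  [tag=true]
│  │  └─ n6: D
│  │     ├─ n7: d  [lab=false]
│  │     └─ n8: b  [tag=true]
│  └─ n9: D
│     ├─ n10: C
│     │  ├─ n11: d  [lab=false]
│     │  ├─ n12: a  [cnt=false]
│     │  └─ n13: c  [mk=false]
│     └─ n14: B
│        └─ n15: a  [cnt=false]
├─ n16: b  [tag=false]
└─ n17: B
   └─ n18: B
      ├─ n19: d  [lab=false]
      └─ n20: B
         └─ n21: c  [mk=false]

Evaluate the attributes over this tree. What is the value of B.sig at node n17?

1. n2.depth = 19  [19]
2. n2.acc = 8  [8]
3. n3.hot = 13  [A.depth - 6]
4. n4.mk = false  [terminal]
5. n5.tag = true  [terminal]
6. n3.lab = 0  [0]
7. n6.cnt = 23  [C.lab + 23]
8. n6.fin = false  [C.lab > 0]
9. n7.lab = false  [terminal]
10. n8.tag = true  [terminal]
11. n6.off = -3  [D.cnt - 26]
12. n2.sig = 12  [A.depth - 7]
13. n9.cnt = 4  [A.sig * 3 - 32]
14. n9.fin = false  [A.sig > 12]
15. n10.hot = 30  [D.cnt * -2 + 38]
16. n11.lab = false  [terminal]
17. n12.cnt = false  [terminal]
18. n13.mk = false  [terminal]
19. n10.lab = 23  [23]
20. n14.lim = true  [D.cnt > 3]
21. n14.tag = -8  [(if D.fin then C.lab else D.cnt) - 12]
22. n15.cnt = false  [terminal]
23. n14.sig = 18  [18]
24. n9.off = -6  [B.sig - 24]
25. n1.hot = true  [A.sig > 11]
26. n1.pre = 7  [D.off * -1 + 1]
27. n1.live = 29  [29]
28. n1.wid = true  [true]
29. n16.tag = false  [terminal]
30. n17.lim = true  [S₁.hot == true]
31. n17.tag = 12  [S₁.pre * -1 + 19]
32. n18.lim = false  [B₀.tag > 12]
33. n18.tag = 26  [26]
34. n19.lab = false  [terminal]
35. n20.lim = true  [not B₀.lim]
36. n20.tag = -1  [B₀.tag - 27]
37. n21.mk = false  [terminal]
38. n20.sig = 21  [B.tag + 22]
39. n18.sig = 29  [B₁.sig + 8]
40. n17.sig = 14  [B₁.sig - 15]
41. n0.hot = false  [S₁.hot == false]
42. n0.pre = -3  [S₁.pre - 10]
43. n0.live = 14  [S₁.pre + 7]
44. n0.wid = true  [S₁.live > 28]

14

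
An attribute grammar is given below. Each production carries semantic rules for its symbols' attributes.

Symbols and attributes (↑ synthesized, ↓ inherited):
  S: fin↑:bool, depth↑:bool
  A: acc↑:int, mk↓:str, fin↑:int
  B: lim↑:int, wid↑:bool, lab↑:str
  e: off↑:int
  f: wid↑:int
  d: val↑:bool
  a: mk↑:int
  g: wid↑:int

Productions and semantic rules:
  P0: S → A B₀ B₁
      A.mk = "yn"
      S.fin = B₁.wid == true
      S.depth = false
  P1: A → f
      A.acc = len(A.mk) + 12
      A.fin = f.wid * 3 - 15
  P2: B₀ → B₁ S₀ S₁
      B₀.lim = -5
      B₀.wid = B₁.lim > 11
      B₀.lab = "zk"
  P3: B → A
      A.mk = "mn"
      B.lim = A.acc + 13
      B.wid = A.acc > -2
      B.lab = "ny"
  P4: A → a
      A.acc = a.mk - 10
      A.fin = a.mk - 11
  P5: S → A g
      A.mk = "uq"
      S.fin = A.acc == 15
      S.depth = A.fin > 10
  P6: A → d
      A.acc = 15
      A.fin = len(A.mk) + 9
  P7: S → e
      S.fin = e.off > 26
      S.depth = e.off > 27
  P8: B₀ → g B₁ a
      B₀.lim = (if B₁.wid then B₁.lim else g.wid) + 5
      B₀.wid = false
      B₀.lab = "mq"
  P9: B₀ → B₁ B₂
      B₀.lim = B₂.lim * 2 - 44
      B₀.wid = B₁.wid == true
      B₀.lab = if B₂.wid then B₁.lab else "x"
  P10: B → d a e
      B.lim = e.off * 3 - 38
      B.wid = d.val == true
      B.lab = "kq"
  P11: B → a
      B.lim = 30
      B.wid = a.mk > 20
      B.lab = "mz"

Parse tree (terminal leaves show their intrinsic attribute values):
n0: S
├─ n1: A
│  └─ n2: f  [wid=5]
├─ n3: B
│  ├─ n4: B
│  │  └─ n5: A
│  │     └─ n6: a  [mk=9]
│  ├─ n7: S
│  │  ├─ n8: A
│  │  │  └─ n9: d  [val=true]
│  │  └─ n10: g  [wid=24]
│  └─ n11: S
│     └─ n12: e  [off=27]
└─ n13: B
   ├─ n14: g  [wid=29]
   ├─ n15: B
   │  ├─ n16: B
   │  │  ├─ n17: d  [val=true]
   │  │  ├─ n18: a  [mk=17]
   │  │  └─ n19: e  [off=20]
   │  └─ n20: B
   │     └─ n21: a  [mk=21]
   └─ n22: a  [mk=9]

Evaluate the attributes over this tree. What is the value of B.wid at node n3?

1. n1.mk = "yn"  ["yn"]
2. n2.wid = 5  [terminal]
3. n1.acc = 14  [len(A.mk) + 12]
4. n1.fin = 0  [f.wid * 3 - 15]
5. n5.mk = "mn"  ["mn"]
6. n6.mk = 9  [terminal]
7. n5.acc = -1  [a.mk - 10]
8. n5.fin = -2  [a.mk - 11]
9. n4.lim = 12  [A.acc + 13]
10. n4.wid = true  [A.acc > -2]
11. n4.lab = "ny"  ["ny"]
12. n8.mk = "uq"  ["uq"]
13. n9.val = true  [terminal]
14. n8.acc = 15  [15]
15. n8.fin = 11  [len(A.mk) + 9]
16. n10.wid = 24  [terminal]
17. n7.fin = true  [A.acc == 15]
18. n7.depth = true  [A.fin > 10]
19. n12.off = 27  [terminal]
20. n11.fin = true  [e.off > 26]
21. n11.depth = false  [e.off > 27]
22. n3.lim = -5  [-5]
23. n3.wid = true  [B₁.lim > 11]
24. n3.lab = "zk"  ["zk"]
25. n14.wid = 29  [terminal]
26. n17.val = true  [terminal]
27. n18.mk = 17  [terminal]
28. n19.off = 20  [terminal]
29. n16.lim = 22  [e.off * 3 - 38]
30. n16.wid = true  [d.val == true]
31. n16.lab = "kq"  ["kq"]
32. n21.mk = 21  [terminal]
33. n20.lim = 30  [30]
34. n20.wid = true  [a.mk > 20]
35. n20.lab = "mz"  ["mz"]
36. n15.lim = 16  [B₂.lim * 2 - 44]
37. n15.wid = true  [B₁.wid == true]
38. n15.lab = "kq"  [if B₂.wid then B₁.lab else "x"]
39. n22.mk = 9  [terminal]
40. n13.lim = 21  [(if B₁.wid then B₁.lim else g.wid) + 5]
41. n13.wid = false  [false]
42. n13.lab = "mq"  ["mq"]
43. n0.fin = false  [B₁.wid == true]
44. n0.depth = false  [false]

true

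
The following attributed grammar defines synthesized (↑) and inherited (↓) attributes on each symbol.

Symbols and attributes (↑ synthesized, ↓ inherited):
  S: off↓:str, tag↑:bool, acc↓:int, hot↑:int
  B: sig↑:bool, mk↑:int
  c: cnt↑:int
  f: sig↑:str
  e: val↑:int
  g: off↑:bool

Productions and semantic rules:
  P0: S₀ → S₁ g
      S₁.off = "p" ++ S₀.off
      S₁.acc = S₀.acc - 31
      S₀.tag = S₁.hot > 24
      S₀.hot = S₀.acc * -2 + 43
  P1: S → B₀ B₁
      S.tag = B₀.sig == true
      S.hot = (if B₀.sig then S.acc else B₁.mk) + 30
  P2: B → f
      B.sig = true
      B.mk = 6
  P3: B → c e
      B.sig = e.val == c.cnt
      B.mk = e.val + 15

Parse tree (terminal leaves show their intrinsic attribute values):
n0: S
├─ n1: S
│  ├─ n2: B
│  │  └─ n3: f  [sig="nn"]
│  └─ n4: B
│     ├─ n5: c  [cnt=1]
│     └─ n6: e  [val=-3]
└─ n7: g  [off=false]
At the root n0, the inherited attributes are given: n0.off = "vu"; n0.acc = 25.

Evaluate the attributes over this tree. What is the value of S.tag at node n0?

1. n0.off = "vu"  [given at root]
2. n0.acc = 25  [given at root]
3. n1.off = "pvu"  ["p" ++ S₀.off]
4. n1.acc = -6  [S₀.acc - 31]
5. n3.sig = "nn"  [terminal]
6. n2.sig = true  [true]
7. n2.mk = 6  [6]
8. n5.cnt = 1  [terminal]
9. n6.val = -3  [terminal]
10. n4.sig = false  [e.val == c.cnt]
11. n4.mk = 12  [e.val + 15]
12. n1.tag = true  [B₀.sig == true]
13. n1.hot = 24  [(if B₀.sig then S.acc else B₁.mk) + 30]
14. n7.off = false  [terminal]
15. n0.tag = false  [S₁.hot > 24]
16. n0.hot = -7  [S₀.acc * -2 + 43]

false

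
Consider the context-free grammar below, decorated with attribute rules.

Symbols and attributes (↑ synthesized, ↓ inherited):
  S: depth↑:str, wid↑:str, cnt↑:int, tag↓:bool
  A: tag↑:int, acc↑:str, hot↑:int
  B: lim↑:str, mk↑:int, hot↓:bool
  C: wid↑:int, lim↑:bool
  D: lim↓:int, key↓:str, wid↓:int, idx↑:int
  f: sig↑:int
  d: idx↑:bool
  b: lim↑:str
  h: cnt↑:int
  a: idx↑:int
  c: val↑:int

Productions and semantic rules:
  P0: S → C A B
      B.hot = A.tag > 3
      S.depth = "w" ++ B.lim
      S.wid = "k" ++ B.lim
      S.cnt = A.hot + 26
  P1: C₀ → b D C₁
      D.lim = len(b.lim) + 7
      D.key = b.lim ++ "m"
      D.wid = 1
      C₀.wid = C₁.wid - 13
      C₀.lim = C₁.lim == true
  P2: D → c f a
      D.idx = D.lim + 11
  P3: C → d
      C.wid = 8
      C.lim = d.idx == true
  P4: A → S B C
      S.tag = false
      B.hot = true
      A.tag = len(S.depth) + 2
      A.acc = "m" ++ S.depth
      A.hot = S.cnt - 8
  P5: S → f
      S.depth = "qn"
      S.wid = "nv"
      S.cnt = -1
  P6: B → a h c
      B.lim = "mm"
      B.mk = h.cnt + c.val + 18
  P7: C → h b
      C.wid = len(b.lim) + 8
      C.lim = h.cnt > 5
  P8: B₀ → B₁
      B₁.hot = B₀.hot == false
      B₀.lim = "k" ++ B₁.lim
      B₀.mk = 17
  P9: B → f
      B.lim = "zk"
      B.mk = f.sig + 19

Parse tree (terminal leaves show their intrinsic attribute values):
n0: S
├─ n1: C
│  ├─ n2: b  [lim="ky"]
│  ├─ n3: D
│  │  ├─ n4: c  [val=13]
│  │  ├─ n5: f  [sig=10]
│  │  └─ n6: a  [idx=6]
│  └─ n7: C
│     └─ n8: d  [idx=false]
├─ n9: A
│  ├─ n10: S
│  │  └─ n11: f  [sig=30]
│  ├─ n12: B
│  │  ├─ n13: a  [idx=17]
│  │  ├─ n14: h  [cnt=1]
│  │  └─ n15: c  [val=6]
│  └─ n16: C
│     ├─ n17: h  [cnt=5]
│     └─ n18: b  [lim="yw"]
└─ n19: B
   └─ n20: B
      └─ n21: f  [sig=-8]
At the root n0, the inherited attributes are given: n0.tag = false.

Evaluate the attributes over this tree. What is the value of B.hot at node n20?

false

1. n0.tag = false  [given at root]
2. n2.lim = "ky"  [terminal]
3. n3.lim = 9  [len(b.lim) + 7]
4. n3.key = "kym"  [b.lim ++ "m"]
5. n3.wid = 1  [1]
6. n4.val = 13  [terminal]
7. n5.sig = 10  [terminal]
8. n6.idx = 6  [terminal]
9. n3.idx = 20  [D.lim + 11]
10. n8.idx = false  [terminal]
11. n7.wid = 8  [8]
12. n7.lim = false  [d.idx == true]
13. n1.wid = -5  [C₁.wid - 13]
14. n1.lim = false  [C₁.lim == true]
15. n10.tag = false  [false]
16. n11.sig = 30  [terminal]
17. n10.depth = "qn"  ["qn"]
18. n10.wid = "nv"  ["nv"]
19. n10.cnt = -1  [-1]
20. n12.hot = true  [true]
21. n13.idx = 17  [terminal]
22. n14.cnt = 1  [terminal]
23. n15.val = 6  [terminal]
24. n12.lim = "mm"  ["mm"]
25. n12.mk = 25  [h.cnt + c.val + 18]
26. n17.cnt = 5  [terminal]
27. n18.lim = "yw"  [terminal]
28. n16.wid = 10  [len(b.lim) + 8]
29. n16.lim = false  [h.cnt > 5]
30. n9.tag = 4  [len(S.depth) + 2]
31. n9.acc = "mqn"  ["m" ++ S.depth]
32. n9.hot = -9  [S.cnt - 8]
33. n19.hot = true  [A.tag > 3]
34. n20.hot = false  [B₀.hot == false]
35. n21.sig = -8  [terminal]
36. n20.lim = "zk"  ["zk"]
37. n20.mk = 11  [f.sig + 19]
38. n19.lim = "kzk"  ["k" ++ B₁.lim]
39. n19.mk = 17  [17]
40. n0.depth = "wkzk"  ["w" ++ B.lim]
41. n0.wid = "kkzk"  ["k" ++ B.lim]
42. n0.cnt = 17  [A.hot + 26]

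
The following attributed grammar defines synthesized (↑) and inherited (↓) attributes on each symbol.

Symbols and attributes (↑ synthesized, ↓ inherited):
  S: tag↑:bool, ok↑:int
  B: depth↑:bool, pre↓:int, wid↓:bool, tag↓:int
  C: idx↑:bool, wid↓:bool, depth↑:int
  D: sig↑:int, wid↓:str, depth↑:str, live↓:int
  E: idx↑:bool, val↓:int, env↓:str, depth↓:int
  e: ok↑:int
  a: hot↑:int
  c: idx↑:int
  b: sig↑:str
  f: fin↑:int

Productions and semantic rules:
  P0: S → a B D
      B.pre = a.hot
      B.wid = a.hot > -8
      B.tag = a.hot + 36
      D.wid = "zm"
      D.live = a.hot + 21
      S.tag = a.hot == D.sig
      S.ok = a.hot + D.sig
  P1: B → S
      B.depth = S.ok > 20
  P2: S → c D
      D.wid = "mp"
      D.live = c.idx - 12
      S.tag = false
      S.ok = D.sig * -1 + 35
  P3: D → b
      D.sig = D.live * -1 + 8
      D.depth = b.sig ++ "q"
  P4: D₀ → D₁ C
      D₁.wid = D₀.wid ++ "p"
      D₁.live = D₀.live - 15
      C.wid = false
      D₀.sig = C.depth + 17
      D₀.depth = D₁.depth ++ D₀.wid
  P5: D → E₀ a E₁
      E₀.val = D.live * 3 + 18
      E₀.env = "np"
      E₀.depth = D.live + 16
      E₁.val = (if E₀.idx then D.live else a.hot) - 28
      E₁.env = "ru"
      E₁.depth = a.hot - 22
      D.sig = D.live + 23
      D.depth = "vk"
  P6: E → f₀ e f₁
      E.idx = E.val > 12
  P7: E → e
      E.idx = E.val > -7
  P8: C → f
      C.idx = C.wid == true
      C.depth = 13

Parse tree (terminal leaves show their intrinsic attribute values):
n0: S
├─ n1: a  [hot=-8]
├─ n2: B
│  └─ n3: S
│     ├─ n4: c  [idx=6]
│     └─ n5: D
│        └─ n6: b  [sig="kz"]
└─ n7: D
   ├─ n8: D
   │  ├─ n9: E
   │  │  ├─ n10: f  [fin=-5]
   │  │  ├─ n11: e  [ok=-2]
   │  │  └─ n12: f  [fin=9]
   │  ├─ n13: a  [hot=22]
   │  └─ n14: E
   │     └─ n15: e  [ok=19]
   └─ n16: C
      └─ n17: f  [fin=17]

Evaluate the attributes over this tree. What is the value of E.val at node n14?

1. n1.hot = -8  [terminal]
2. n2.pre = -8  [a.hot]
3. n2.wid = false  [a.hot > -8]
4. n2.tag = 28  [a.hot + 36]
5. n4.idx = 6  [terminal]
6. n5.wid = "mp"  ["mp"]
7. n5.live = -6  [c.idx - 12]
8. n6.sig = "kz"  [terminal]
9. n5.sig = 14  [D.live * -1 + 8]
10. n5.depth = "kzq"  [b.sig ++ "q"]
11. n3.tag = false  [false]
12. n3.ok = 21  [D.sig * -1 + 35]
13. n2.depth = true  [S.ok > 20]
14. n7.wid = "zm"  ["zm"]
15. n7.live = 13  [a.hot + 21]
16. n8.wid = "zmp"  [D₀.wid ++ "p"]
17. n8.live = -2  [D₀.live - 15]
18. n9.val = 12  [D.live * 3 + 18]
19. n9.env = "np"  ["np"]
20. n9.depth = 14  [D.live + 16]
21. n10.fin = -5  [terminal]
22. n11.ok = -2  [terminal]
23. n12.fin = 9  [terminal]
24. n9.idx = false  [E.val > 12]
25. n13.hot = 22  [terminal]
26. n14.val = -6  [(if E₀.idx then D.live else a.hot) - 28]
27. n14.env = "ru"  ["ru"]
28. n14.depth = 0  [a.hot - 22]
29. n15.ok = 19  [terminal]
30. n14.idx = true  [E.val > -7]
31. n8.sig = 21  [D.live + 23]
32. n8.depth = "vk"  ["vk"]
33. n16.wid = false  [false]
34. n17.fin = 17  [terminal]
35. n16.idx = false  [C.wid == true]
36. n16.depth = 13  [13]
37. n7.sig = 30  [C.depth + 17]
38. n7.depth = "vkzm"  [D₁.depth ++ D₀.wid]
39. n0.tag = false  [a.hot == D.sig]
40. n0.ok = 22  [a.hot + D.sig]

-6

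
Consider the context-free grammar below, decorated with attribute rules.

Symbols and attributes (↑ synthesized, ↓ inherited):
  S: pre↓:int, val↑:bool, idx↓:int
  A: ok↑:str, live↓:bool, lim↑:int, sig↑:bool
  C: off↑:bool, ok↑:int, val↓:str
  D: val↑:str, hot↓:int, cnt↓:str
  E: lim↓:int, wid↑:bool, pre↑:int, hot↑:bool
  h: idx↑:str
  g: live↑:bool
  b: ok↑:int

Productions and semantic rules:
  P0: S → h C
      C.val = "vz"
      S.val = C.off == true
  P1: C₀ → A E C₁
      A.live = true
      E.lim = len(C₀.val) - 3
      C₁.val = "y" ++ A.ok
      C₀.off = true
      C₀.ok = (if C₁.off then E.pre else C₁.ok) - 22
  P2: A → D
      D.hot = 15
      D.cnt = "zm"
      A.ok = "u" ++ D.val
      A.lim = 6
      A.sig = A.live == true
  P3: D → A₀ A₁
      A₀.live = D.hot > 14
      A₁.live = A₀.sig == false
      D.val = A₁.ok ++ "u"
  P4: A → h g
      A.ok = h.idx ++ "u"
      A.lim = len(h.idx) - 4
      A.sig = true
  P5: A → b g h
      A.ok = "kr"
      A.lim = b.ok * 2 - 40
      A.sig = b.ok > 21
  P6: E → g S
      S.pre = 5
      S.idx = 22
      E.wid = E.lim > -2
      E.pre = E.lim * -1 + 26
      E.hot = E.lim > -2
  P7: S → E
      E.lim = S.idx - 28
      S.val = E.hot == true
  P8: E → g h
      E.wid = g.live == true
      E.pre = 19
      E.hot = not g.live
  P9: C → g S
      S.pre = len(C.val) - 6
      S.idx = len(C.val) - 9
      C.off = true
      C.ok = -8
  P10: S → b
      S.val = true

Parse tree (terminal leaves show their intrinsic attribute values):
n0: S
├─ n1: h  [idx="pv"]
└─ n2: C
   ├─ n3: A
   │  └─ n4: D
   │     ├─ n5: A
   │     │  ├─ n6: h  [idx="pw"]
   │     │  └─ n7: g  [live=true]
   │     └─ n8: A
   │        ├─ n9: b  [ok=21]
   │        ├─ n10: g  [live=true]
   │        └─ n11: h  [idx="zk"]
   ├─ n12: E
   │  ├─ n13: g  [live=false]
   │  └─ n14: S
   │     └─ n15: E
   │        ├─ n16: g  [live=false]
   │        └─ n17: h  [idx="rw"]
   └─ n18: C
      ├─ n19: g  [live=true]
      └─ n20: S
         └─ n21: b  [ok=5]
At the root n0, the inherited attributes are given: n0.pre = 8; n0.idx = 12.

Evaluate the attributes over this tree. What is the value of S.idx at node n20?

-4

1. n0.pre = 8  [given at root]
2. n0.idx = 12  [given at root]
3. n1.idx = "pv"  [terminal]
4. n2.val = "vz"  ["vz"]
5. n3.live = true  [true]
6. n4.hot = 15  [15]
7. n4.cnt = "zm"  ["zm"]
8. n5.live = true  [D.hot > 14]
9. n6.idx = "pw"  [terminal]
10. n7.live = true  [terminal]
11. n5.ok = "pwu"  [h.idx ++ "u"]
12. n5.lim = -2  [len(h.idx) - 4]
13. n5.sig = true  [true]
14. n8.live = false  [A₀.sig == false]
15. n9.ok = 21  [terminal]
16. n10.live = true  [terminal]
17. n11.idx = "zk"  [terminal]
18. n8.ok = "kr"  ["kr"]
19. n8.lim = 2  [b.ok * 2 - 40]
20. n8.sig = false  [b.ok > 21]
21. n4.val = "kru"  [A₁.ok ++ "u"]
22. n3.ok = "ukru"  ["u" ++ D.val]
23. n3.lim = 6  [6]
24. n3.sig = true  [A.live == true]
25. n12.lim = -1  [len(C₀.val) - 3]
26. n13.live = false  [terminal]
27. n14.pre = 5  [5]
28. n14.idx = 22  [22]
29. n15.lim = -6  [S.idx - 28]
30. n16.live = false  [terminal]
31. n17.idx = "rw"  [terminal]
32. n15.wid = false  [g.live == true]
33. n15.pre = 19  [19]
34. n15.hot = true  [not g.live]
35. n14.val = true  [E.hot == true]
36. n12.wid = true  [E.lim > -2]
37. n12.pre = 27  [E.lim * -1 + 26]
38. n12.hot = true  [E.lim > -2]
39. n18.val = "yukru"  ["y" ++ A.ok]
40. n19.live = true  [terminal]
41. n20.pre = -1  [len(C.val) - 6]
42. n20.idx = -4  [len(C.val) - 9]
43. n21.ok = 5  [terminal]
44. n20.val = true  [true]
45. n18.off = true  [true]
46. n18.ok = -8  [-8]
47. n2.off = true  [true]
48. n2.ok = 5  [(if C₁.off then E.pre else C₁.ok) - 22]
49. n0.val = true  [C.off == true]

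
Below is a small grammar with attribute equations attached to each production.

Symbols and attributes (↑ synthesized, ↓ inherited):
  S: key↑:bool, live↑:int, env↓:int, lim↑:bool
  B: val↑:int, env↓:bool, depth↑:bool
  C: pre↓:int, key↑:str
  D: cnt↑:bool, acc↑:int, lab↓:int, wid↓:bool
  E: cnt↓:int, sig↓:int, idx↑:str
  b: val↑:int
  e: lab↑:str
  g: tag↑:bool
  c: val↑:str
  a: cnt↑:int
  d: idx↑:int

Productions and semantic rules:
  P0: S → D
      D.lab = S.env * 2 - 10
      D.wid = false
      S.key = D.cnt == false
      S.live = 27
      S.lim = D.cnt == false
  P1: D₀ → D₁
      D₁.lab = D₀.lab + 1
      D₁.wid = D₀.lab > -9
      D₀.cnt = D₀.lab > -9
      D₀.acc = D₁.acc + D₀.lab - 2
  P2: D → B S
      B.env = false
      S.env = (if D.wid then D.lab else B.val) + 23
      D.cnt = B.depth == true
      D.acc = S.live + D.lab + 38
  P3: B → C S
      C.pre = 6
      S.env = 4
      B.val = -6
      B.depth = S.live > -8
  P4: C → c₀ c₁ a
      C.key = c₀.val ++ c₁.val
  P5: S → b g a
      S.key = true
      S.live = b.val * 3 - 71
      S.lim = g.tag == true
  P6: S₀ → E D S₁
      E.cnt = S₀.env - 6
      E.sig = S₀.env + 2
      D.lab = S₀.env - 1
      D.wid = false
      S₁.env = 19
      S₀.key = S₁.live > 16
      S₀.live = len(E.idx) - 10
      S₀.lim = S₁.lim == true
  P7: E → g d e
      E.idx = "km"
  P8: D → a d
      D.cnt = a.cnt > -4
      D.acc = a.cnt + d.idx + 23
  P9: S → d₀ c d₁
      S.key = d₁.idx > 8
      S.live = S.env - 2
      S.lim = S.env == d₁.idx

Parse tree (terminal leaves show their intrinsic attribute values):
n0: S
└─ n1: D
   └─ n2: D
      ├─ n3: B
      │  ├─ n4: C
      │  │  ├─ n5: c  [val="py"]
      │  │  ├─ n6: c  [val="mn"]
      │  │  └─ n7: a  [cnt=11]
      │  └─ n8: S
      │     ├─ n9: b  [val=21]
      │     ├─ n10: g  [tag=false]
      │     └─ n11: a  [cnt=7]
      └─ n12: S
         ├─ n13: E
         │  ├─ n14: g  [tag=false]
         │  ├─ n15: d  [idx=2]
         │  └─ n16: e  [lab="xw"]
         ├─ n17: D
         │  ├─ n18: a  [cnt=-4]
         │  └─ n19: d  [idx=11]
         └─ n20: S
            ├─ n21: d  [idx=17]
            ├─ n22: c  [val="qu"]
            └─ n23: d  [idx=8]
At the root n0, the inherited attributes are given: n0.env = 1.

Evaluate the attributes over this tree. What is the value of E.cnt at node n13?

1. n0.env = 1  [given at root]
2. n1.lab = -8  [S.env * 2 - 10]
3. n1.wid = false  [false]
4. n2.lab = -7  [D₀.lab + 1]
5. n2.wid = true  [D₀.lab > -9]
6. n3.env = false  [false]
7. n4.pre = 6  [6]
8. n5.val = "py"  [terminal]
9. n6.val = "mn"  [terminal]
10. n7.cnt = 11  [terminal]
11. n4.key = "pymn"  [c₀.val ++ c₁.val]
12. n8.env = 4  [4]
13. n9.val = 21  [terminal]
14. n10.tag = false  [terminal]
15. n11.cnt = 7  [terminal]
16. n8.key = true  [true]
17. n8.live = -8  [b.val * 3 - 71]
18. n8.lim = false  [g.tag == true]
19. n3.val = -6  [-6]
20. n3.depth = false  [S.live > -8]
21. n12.env = 16  [(if D.wid then D.lab else B.val) + 23]
22. n13.cnt = 10  [S₀.env - 6]
23. n13.sig = 18  [S₀.env + 2]
24. n14.tag = false  [terminal]
25. n15.idx = 2  [terminal]
26. n16.lab = "xw"  [terminal]
27. n13.idx = "km"  ["km"]
28. n17.lab = 15  [S₀.env - 1]
29. n17.wid = false  [false]
30. n18.cnt = -4  [terminal]
31. n19.idx = 11  [terminal]
32. n17.cnt = false  [a.cnt > -4]
33. n17.acc = 30  [a.cnt + d.idx + 23]
34. n20.env = 19  [19]
35. n21.idx = 17  [terminal]
36. n22.val = "qu"  [terminal]
37. n23.idx = 8  [terminal]
38. n20.key = false  [d₁.idx > 8]
39. n20.live = 17  [S.env - 2]
40. n20.lim = false  [S.env == d₁.idx]
41. n12.key = true  [S₁.live > 16]
42. n12.live = -8  [len(E.idx) - 10]
43. n12.lim = false  [S₁.lim == true]
44. n2.cnt = false  [B.depth == true]
45. n2.acc = 23  [S.live + D.lab + 38]
46. n1.cnt = true  [D₀.lab > -9]
47. n1.acc = 13  [D₁.acc + D₀.lab - 2]
48. n0.key = false  [D.cnt == false]
49. n0.live = 27  [27]
50. n0.lim = false  [D.cnt == false]

10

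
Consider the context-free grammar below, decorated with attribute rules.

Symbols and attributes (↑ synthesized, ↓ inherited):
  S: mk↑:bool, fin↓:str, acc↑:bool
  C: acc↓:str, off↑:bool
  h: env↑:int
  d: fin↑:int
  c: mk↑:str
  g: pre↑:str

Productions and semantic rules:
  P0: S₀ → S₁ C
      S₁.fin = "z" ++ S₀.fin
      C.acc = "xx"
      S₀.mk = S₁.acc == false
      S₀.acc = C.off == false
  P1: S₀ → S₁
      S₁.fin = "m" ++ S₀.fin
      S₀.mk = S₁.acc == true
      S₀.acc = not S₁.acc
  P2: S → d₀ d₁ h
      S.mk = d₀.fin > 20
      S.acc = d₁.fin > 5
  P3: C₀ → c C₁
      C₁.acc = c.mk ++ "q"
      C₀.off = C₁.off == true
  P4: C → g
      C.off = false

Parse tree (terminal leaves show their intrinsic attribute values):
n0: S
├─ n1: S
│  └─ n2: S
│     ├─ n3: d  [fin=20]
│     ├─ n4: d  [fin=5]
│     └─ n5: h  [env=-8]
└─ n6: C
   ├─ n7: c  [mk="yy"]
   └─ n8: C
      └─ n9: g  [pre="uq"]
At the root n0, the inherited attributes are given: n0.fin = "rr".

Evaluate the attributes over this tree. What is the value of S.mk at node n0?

1. n0.fin = "rr"  [given at root]
2. n1.fin = "zrr"  ["z" ++ S₀.fin]
3. n2.fin = "mzrr"  ["m" ++ S₀.fin]
4. n3.fin = 20  [terminal]
5. n4.fin = 5  [terminal]
6. n5.env = -8  [terminal]
7. n2.mk = false  [d₀.fin > 20]
8. n2.acc = false  [d₁.fin > 5]
9. n1.mk = false  [S₁.acc == true]
10. n1.acc = true  [not S₁.acc]
11. n6.acc = "xx"  ["xx"]
12. n7.mk = "yy"  [terminal]
13. n8.acc = "yyq"  [c.mk ++ "q"]
14. n9.pre = "uq"  [terminal]
15. n8.off = false  [false]
16. n6.off = false  [C₁.off == true]
17. n0.mk = false  [S₁.acc == false]
18. n0.acc = true  [C.off == false]

false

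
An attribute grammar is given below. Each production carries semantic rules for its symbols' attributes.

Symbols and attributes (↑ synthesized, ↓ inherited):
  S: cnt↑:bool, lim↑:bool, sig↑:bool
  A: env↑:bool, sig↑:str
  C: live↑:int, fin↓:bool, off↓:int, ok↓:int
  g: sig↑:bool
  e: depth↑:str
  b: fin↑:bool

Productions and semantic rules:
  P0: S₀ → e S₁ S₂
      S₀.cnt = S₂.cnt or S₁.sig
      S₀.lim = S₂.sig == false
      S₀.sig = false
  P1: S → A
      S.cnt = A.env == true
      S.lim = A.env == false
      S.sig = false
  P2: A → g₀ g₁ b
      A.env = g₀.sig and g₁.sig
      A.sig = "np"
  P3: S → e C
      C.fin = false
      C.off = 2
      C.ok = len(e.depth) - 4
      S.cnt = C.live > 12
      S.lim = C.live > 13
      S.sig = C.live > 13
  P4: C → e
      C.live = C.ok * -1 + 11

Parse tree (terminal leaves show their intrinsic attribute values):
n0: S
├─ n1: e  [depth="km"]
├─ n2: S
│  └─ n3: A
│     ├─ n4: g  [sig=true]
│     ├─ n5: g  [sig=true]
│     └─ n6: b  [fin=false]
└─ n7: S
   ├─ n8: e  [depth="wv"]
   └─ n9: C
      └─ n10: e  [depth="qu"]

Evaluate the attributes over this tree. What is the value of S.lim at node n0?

true

1. n1.depth = "km"  [terminal]
2. n4.sig = true  [terminal]
3. n5.sig = true  [terminal]
4. n6.fin = false  [terminal]
5. n3.env = true  [g₀.sig and g₁.sig]
6. n3.sig = "np"  ["np"]
7. n2.cnt = true  [A.env == true]
8. n2.lim = false  [A.env == false]
9. n2.sig = false  [false]
10. n8.depth = "wv"  [terminal]
11. n9.fin = false  [false]
12. n9.off = 2  [2]
13. n9.ok = -2  [len(e.depth) - 4]
14. n10.depth = "qu"  [terminal]
15. n9.live = 13  [C.ok * -1 + 11]
16. n7.cnt = true  [C.live > 12]
17. n7.lim = false  [C.live > 13]
18. n7.sig = false  [C.live > 13]
19. n0.cnt = true  [S₂.cnt or S₁.sig]
20. n0.lim = true  [S₂.sig == false]
21. n0.sig = false  [false]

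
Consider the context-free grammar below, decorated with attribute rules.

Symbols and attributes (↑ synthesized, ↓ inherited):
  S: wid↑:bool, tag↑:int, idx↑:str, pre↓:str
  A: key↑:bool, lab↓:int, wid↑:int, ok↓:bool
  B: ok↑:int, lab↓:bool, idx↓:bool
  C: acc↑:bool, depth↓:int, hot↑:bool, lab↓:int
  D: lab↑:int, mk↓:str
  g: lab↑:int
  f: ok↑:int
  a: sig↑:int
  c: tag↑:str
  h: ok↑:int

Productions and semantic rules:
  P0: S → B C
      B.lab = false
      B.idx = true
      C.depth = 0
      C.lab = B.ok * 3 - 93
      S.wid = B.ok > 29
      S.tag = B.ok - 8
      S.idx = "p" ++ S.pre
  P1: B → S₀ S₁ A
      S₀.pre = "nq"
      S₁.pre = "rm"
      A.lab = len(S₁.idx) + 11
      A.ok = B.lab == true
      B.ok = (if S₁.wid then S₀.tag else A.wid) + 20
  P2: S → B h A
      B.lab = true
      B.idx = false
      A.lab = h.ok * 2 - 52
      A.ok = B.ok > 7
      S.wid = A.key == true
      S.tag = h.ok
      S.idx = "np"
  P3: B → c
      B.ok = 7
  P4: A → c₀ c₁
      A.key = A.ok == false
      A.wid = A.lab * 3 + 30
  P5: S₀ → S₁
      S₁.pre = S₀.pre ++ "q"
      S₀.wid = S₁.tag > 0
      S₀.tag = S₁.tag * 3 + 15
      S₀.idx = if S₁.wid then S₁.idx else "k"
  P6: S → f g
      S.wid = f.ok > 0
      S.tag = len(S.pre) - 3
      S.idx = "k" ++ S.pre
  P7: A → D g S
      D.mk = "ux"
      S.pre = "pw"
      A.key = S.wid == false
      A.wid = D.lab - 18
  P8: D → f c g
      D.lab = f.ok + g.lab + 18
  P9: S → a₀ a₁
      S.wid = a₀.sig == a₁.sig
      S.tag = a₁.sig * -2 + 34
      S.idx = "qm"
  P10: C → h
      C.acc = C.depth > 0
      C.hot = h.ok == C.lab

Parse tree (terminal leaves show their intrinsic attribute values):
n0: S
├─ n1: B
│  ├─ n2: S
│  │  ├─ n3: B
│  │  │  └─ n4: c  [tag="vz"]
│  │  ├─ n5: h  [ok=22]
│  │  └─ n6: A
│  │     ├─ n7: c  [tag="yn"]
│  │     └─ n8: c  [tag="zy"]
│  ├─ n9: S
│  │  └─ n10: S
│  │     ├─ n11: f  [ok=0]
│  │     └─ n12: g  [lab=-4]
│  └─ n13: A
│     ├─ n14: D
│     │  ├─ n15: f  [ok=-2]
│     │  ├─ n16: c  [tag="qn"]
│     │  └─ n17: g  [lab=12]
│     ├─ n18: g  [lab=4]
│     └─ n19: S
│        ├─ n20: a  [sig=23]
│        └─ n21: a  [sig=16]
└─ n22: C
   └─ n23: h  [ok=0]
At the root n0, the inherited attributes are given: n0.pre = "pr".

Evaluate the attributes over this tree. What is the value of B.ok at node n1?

1. n0.pre = "pr"  [given at root]
2. n1.lab = false  [false]
3. n1.idx = true  [true]
4. n2.pre = "nq"  ["nq"]
5. n3.lab = true  [true]
6. n3.idx = false  [false]
7. n4.tag = "vz"  [terminal]
8. n3.ok = 7  [7]
9. n5.ok = 22  [terminal]
10. n6.lab = -8  [h.ok * 2 - 52]
11. n6.ok = false  [B.ok > 7]
12. n7.tag = "yn"  [terminal]
13. n8.tag = "zy"  [terminal]
14. n6.key = true  [A.ok == false]
15. n6.wid = 6  [A.lab * 3 + 30]
16. n2.wid = true  [A.key == true]
17. n2.tag = 22  [h.ok]
18. n2.idx = "np"  ["np"]
19. n9.pre = "rm"  ["rm"]
20. n10.pre = "rmq"  [S₀.pre ++ "q"]
21. n11.ok = 0  [terminal]
22. n12.lab = -4  [terminal]
23. n10.wid = false  [f.ok > 0]
24. n10.tag = 0  [len(S.pre) - 3]
25. n10.idx = "krmq"  ["k" ++ S.pre]
26. n9.wid = false  [S₁.tag > 0]
27. n9.tag = 15  [S₁.tag * 3 + 15]
28. n9.idx = "k"  [if S₁.wid then S₁.idx else "k"]
29. n13.lab = 12  [len(S₁.idx) + 11]
30. n13.ok = false  [B.lab == true]
31. n14.mk = "ux"  ["ux"]
32. n15.ok = -2  [terminal]
33. n16.tag = "qn"  [terminal]
34. n17.lab = 12  [terminal]
35. n14.lab = 28  [f.ok + g.lab + 18]
36. n18.lab = 4  [terminal]
37. n19.pre = "pw"  ["pw"]
38. n20.sig = 23  [terminal]
39. n21.sig = 16  [terminal]
40. n19.wid = false  [a₀.sig == a₁.sig]
41. n19.tag = 2  [a₁.sig * -2 + 34]
42. n19.idx = "qm"  ["qm"]
43. n13.key = true  [S.wid == false]
44. n13.wid = 10  [D.lab - 18]
45. n1.ok = 30  [(if S₁.wid then S₀.tag else A.wid) + 20]
46. n22.depth = 0  [0]
47. n22.lab = -3  [B.ok * 3 - 93]
48. n23.ok = 0  [terminal]
49. n22.acc = false  [C.depth > 0]
50. n22.hot = false  [h.ok == C.lab]
51. n0.wid = true  [B.ok > 29]
52. n0.tag = 22  [B.ok - 8]
53. n0.idx = "ppr"  ["p" ++ S.pre]

30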